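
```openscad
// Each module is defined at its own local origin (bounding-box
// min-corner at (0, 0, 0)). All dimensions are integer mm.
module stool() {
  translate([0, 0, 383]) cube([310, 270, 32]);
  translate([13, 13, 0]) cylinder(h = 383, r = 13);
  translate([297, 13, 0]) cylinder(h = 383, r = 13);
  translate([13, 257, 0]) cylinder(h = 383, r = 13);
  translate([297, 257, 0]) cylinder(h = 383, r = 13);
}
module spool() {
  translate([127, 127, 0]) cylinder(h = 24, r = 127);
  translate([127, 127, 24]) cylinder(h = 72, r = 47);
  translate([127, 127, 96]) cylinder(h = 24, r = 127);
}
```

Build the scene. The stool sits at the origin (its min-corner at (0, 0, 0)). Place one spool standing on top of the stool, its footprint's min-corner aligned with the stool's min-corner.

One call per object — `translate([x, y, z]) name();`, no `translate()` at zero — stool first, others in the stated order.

stool();
translate([0, 0, 415]) spool();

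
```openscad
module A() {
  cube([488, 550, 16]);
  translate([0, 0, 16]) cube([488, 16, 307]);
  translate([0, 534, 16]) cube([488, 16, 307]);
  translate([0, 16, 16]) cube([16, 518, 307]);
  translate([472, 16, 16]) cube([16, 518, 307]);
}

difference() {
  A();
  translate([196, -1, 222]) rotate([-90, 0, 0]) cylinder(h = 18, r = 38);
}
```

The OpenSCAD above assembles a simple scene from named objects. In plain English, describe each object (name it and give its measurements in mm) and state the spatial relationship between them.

A is an open storage box with external size 488×550×323 mm and wall thickness 16 mm (the base is also 16 mm thick). The base covers the whole footprint; the four walls stand on the base, with the y-facing walls full-width and the x-facing walls fitting between their inner faces.

The open box has a circular hole of radius 38 mm through its front wall, centred at (x = 196, z = 222).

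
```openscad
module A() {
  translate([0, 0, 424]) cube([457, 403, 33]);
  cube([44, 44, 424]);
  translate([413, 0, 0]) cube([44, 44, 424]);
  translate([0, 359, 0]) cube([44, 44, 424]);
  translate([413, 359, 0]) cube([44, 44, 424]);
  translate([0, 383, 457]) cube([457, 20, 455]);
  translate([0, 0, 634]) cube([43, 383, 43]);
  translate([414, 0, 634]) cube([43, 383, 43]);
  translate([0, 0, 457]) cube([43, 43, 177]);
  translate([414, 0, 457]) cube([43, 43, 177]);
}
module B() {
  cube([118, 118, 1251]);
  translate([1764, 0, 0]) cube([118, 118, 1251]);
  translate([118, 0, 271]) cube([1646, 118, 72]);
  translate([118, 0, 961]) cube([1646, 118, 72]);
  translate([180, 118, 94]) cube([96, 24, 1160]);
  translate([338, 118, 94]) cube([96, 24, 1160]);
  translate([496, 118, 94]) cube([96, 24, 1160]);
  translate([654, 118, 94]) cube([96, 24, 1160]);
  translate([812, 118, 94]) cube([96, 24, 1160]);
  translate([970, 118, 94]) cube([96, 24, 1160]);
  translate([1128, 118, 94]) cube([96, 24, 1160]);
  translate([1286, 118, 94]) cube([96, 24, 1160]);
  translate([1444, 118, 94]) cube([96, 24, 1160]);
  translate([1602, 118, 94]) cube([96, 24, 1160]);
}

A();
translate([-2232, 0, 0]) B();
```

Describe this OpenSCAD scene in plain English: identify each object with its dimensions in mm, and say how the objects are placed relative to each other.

A is a chair: 457×403 mm seat, 33 mm thick, top at z = 457 mm, on four 44 mm square corner legs flush with the seat edges. A 20 mm thick backrest slab spans the full seat width, extending 455 mm above the seat top, its back face flush with the seat's +y edge. Two armrests of 43×43 mm section run along each side from the seat's front edge to the front of the backrest, top faces 220 mm above the seat top and outer faces flush with the seat's x-edges; a 43×43 mm post under the front of each armrest stands on the seat at the front corner.

B is a fence section. Two 118×118 mm posts, 1251 mm tall, stand on the floor with a clear span of 1646 mm between their inner faces. Two horizontal rails of 118×72 mm section span the gap between the posts with their undersides at z = 271 mm and z = 961 mm, flush with the posts' −y face. 10 pickets, each 96 mm wide, 24 mm thick and 1160 mm tall, are fixed to the +y face of the rails with their bottoms at z = 94 mm, evenly spaced across the span with equal gaps (rounded down to the nearest mm) at the −x end and between each pair — any rounding remainder accumulates at the +x end.

The fence section is on the floor beside the chair on its −x side.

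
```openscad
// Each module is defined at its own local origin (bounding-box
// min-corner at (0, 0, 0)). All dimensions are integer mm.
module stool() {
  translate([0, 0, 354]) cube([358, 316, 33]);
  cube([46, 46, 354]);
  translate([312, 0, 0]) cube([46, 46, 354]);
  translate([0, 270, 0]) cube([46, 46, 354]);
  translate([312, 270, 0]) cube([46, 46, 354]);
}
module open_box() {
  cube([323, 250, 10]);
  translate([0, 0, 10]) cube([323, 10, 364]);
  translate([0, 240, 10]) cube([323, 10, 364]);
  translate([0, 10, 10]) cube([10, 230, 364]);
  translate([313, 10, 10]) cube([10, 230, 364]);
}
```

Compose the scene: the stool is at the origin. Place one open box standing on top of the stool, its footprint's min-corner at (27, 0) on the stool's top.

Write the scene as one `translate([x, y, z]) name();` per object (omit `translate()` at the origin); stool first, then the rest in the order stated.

stool();
translate([27, 0, 387]) open_box();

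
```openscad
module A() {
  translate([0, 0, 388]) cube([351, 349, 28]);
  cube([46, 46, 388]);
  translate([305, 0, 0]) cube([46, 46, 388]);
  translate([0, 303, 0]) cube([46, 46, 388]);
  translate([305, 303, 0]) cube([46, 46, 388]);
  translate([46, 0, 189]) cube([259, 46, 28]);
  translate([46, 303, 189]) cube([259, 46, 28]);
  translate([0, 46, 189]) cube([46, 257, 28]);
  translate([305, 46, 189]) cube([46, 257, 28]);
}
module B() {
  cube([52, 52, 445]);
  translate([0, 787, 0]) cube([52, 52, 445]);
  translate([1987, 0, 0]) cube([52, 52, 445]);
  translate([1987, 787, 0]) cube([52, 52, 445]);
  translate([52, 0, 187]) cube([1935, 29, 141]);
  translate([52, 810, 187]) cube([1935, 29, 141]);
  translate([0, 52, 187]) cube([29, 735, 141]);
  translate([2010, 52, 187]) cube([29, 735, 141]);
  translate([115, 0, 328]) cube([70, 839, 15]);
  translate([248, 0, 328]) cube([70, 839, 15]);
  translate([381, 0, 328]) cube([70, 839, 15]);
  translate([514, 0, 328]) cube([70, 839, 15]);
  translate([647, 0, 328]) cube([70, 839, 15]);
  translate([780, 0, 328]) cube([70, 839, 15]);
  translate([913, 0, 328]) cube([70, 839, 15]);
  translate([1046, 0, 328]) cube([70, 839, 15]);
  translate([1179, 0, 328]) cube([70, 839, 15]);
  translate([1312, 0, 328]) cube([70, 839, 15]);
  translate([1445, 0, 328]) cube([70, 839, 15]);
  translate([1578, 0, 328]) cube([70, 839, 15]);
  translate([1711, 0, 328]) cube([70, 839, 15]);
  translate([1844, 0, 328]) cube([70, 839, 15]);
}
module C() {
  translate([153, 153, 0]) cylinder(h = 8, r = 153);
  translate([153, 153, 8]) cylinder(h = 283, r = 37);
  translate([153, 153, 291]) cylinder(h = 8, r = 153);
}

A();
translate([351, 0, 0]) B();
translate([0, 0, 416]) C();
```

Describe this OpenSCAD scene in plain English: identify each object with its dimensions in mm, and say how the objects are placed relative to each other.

A is a simple wooden stool: a rectangular seat 351 mm (x) by 349 mm (y), 28 mm thick, top face at z = 416 mm, on four square legs, each 46×46 mm in cross-section. The legs rest on z = 0, each flush with a corner of the seat. Four stretchers, 46 mm wide and 28 mm tall, connect adjacent legs with their undersides at z = 189 mm, each running between the inner faces of the legs it joins and aligned with the legs' outer faces on the other axis.

B is a bed frame 2039 mm long (x) by 839 mm wide (y). Four 52×52 mm corner posts, 445 mm tall, at the corners of the footprint. Four rails of 29 mm thickness and 141 mm height run between adjacent posts with their undersides at z = 187 mm, their outer faces flush with the outside of the frame (the two x-running rails run between the posts' inner faces; the two y-running rails run between the posts' inner faces). 14 slats, each 70 mm wide (x) and 15 mm thick, lie across the top of the two x-running rails, running the full 839 mm width of the frame in y; the slats are evenly spaced along x between the inner faces of the end posts with equal gaps (rounded down to the nearest mm) at the −x end and between each pair — any rounding remainder accumulates at the +x end.

C is a spool: two coaxial disc flanges of radius 153 mm and thickness 8 mm, joined by a core cylinder of radius 37 mm and height 283 mm. The lower flange rests on z = 0 and the three cylinders share a vertical axis.

The bed frame is against the stool's +x side, with their −y faces flush. The spool is on top of the stool.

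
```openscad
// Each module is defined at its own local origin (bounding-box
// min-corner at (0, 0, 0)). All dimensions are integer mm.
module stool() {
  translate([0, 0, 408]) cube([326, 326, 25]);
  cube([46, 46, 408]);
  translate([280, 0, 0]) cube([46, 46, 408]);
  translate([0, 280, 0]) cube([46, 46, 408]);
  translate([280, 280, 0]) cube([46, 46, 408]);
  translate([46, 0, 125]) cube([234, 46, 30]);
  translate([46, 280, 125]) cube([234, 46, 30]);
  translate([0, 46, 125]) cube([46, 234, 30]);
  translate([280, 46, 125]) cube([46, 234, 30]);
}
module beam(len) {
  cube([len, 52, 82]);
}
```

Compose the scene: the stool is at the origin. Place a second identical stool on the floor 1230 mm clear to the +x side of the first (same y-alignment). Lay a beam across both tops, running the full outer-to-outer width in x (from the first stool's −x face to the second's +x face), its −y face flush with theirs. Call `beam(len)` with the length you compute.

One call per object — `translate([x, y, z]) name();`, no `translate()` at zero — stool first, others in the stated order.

stool();
translate([1556, 0, 0]) stool();
translate([0, 0, 433]) beam(1882);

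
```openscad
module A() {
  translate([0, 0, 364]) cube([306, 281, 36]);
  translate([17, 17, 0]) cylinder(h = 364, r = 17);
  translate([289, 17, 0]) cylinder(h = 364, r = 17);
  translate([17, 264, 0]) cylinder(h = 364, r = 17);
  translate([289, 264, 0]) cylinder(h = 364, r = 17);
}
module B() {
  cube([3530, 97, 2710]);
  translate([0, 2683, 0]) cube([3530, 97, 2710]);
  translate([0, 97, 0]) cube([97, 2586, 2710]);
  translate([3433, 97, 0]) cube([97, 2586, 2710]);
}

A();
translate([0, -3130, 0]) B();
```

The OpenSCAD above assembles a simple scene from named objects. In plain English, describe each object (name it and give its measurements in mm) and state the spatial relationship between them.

A is a four-legged stool. The seat is a 306×281×36 mm slab whose top surface is at z = 400 mm; four round legs, each 34 mm in diameter, run from the floor (z = 0) to the underside of the seat, each leg's axis is inset half a diameter from the nearest pair of seat edges (so the leg's bounding box is flush with the corner).

B is a box-shaped house frame (walls only): outside footprint 3530×2780 mm, wall height 2710 mm, wall thickness 97 mm. The two y-facing walls run the full x-width; the two x-facing walls fit between the inner faces of the y-facing walls.

The house frame is on the floor beside the stool on its −y side.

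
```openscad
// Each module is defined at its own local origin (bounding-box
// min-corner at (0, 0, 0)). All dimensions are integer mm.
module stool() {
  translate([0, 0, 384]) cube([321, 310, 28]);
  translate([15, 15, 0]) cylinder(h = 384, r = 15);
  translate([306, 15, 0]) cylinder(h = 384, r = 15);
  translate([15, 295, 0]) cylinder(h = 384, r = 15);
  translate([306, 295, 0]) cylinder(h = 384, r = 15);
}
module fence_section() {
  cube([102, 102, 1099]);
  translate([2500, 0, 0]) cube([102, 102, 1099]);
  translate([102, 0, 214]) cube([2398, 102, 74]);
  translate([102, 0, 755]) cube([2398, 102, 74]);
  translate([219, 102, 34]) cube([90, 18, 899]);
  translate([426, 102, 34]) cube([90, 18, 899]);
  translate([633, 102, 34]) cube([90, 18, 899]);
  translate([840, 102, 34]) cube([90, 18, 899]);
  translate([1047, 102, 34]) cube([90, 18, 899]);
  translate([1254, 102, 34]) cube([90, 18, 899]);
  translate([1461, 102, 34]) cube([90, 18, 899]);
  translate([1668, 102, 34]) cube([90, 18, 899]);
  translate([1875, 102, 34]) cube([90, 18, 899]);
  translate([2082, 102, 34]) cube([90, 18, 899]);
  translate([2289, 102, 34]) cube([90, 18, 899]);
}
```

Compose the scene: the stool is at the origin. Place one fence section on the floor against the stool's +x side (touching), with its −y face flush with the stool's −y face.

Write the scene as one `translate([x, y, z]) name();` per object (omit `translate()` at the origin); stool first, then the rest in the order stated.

stool();
translate([321, 0, 0]) fence_section();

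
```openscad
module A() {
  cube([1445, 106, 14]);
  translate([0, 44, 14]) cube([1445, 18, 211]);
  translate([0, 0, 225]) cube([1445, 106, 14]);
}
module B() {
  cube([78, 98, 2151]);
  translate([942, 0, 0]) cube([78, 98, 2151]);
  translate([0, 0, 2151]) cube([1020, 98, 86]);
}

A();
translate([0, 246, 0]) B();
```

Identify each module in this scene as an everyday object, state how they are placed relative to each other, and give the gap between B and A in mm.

A is an I-beam. B is a door frame. The door frame is on the floor beside the I-beam on its +y side. The gap between the door frame and the I-beam is 140 mm.

The door frame's nearest face is 140 mm from the I-beam's +y face.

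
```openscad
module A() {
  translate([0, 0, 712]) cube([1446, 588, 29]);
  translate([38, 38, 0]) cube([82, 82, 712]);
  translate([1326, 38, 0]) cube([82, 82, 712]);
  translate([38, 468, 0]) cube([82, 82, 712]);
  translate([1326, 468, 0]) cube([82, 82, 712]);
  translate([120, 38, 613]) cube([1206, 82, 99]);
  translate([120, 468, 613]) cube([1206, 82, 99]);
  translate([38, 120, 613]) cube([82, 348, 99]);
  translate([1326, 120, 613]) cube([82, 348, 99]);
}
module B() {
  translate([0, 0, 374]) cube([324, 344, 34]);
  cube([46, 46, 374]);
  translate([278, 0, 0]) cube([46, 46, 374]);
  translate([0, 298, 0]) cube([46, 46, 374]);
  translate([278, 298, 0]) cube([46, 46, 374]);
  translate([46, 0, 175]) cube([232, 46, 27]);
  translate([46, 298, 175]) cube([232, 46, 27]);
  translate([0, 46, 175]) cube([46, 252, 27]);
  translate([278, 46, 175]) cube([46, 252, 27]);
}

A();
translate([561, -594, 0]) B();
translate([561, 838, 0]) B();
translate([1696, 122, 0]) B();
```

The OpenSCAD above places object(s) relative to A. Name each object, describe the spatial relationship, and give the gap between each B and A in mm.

A is a table. B is a stool. Three stools sit around the table at the −y, +y, +x sides. The gap between each stool and the table is 250 mm.

Each stool's nearest face is 250 mm from the table's bounding box.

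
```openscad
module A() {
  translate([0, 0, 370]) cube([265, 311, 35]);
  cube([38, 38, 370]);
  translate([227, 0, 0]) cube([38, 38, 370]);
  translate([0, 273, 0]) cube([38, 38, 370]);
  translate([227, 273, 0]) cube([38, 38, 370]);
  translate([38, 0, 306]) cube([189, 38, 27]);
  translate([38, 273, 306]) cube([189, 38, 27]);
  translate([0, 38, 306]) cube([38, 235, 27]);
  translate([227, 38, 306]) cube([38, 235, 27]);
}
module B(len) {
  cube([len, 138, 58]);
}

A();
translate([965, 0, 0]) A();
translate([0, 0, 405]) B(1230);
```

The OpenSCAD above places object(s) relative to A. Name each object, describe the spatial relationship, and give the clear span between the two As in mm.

A is a stool. B is a beam. A beam spans the tops of two stools. The clear span between the two stools is 700 mm.

Second stool starts at x = 965; first ends at x = 265; clear span = 965 − 265 = 700 mm.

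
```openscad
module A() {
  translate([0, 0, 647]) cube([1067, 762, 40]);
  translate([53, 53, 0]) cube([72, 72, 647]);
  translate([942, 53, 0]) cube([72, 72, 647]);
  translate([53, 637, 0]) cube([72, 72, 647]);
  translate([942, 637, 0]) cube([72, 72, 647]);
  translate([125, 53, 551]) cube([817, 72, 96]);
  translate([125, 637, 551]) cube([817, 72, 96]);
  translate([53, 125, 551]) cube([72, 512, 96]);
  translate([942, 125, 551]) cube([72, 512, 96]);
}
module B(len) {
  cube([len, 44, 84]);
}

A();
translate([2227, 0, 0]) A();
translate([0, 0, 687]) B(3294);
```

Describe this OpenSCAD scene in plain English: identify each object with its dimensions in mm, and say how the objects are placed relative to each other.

A is a rectangular dining table. The top is 1067×762×40 mm with its upper surface at z = 687 mm. It stands on four 72×72 mm square legs, each inset 53 mm from the nearest pair of top edges, running from the floor to the underside of the top. Four apron rails, 72 mm thick and 96 mm tall, run between adjacent legs with their top edges flush with the underside of the top and their outer faces flush with the legs' outer faces.

B is a rectangular beam 3294 mm long (x), 44 mm deep (y), 84 mm thick (z).

The beam spans the tops of two tables placed 1160 mm apart, resting at z = 687 mm.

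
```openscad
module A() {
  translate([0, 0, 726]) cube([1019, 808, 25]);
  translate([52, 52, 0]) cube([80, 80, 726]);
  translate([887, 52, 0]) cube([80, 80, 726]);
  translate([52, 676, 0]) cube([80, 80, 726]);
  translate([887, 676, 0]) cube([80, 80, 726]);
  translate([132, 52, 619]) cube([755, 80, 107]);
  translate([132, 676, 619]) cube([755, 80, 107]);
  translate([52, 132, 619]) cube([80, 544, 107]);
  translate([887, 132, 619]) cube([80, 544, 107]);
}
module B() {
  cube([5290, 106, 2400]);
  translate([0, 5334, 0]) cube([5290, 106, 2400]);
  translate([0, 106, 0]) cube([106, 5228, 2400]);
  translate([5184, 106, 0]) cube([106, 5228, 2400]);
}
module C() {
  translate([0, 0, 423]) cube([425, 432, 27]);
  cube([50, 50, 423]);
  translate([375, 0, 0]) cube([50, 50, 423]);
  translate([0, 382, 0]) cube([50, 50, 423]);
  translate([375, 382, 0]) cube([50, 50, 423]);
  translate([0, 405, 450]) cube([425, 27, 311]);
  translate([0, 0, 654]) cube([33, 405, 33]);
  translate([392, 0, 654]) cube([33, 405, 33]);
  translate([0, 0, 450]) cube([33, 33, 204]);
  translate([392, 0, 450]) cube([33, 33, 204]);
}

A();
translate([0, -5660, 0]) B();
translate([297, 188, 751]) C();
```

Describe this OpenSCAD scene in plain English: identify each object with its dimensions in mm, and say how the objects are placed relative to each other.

A is a rectangular dining table. The top is 1019×808×25 mm with its upper surface at z = 751 mm. It stands on four 80×80 mm square legs, each inset 52 mm from the nearest pair of top edges, running from the floor to the underside of the top. Four apron rails, 80 mm thick and 107 mm tall, run between adjacent legs with their top edges flush with the underside of the top and their outer faces flush with the legs' outer faces.

B is a box-shaped house frame (walls only): outside footprint 5290×5440 mm, wall height 2400 mm, wall thickness 106 mm. The two y-facing walls run the full x-width; the two x-facing walls fit between the inner faces of the y-facing walls.

C is a chair. The seat is a 425×432×27 mm slab with its top at z = 450 mm, on four 50×50 mm corner legs (flush with the seat edges, standing on z = 0). A flat backrest 27 mm thick, 311 mm tall, spans the full seat width and rises from the seat top along its +y edge, rear face flush with the rear of the seat. Two armrests of 33×33 mm section run along each side from the seat's front edge to the front of the backrest, top faces 237 mm above the seat top and outer faces flush with the seat's x-edges; a 33×33 mm post under the front of each armrest stands on the seat at the front corner.

The house frame is on the floor beside the table on its −y side. The chair is on top of the table, centred.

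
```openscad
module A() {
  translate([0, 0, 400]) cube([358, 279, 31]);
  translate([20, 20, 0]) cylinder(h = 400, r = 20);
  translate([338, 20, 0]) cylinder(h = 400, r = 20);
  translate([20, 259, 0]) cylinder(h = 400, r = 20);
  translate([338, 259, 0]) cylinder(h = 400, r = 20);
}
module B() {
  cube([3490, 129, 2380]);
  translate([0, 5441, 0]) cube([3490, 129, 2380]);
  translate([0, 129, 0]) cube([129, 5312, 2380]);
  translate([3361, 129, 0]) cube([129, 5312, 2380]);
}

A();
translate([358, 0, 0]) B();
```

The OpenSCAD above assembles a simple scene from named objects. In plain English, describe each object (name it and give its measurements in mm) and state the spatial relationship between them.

A is a simple wooden stool: a rectangular seat 358 mm (x) by 279 mm (y), 31 mm thick, top face at z = 431 mm, on four round legs, each 40 mm in diameter. The legs rest on z = 0, each leg's axis is inset half a diameter from the nearest pair of seat edges (so the leg's bounding box is flush with the corner).

B is a box-shaped house frame (walls only): outside footprint 3490×5570 mm, wall height 2380 mm, wall thickness 129 mm. The two y-facing walls run the full x-width; the two x-facing walls fit between the inner faces of the y-facing walls.

The house frame is against the stool's +x side, with their −y faces flush.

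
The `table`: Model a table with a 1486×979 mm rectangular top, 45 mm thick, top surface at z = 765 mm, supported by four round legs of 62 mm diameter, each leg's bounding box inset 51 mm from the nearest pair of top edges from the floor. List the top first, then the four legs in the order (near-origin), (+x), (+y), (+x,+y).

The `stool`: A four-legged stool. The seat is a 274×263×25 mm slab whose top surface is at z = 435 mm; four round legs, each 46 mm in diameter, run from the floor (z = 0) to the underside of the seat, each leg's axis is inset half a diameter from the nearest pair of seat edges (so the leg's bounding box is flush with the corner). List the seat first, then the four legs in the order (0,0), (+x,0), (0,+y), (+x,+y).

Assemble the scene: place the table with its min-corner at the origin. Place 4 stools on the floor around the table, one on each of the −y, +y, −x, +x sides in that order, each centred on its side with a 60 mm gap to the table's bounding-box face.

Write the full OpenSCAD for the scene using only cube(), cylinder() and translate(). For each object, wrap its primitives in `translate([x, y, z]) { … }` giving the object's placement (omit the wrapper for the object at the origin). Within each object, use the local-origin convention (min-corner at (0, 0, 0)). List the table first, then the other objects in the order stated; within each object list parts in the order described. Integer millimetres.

translate([0, 0, 720]) cube([1486, 979, 45]);
translate([82, 82, 0]) cylinder(h = 720, r = 31);
translate([1404, 82, 0]) cylinder(h = 720, r = 31);
translate([82, 897, 0]) cylinder(h = 720, r = 31);
translate([1404, 897, 0]) cylinder(h = 720, r = 31);
translate([606, -323, 0]) {
  translate([0, 0, 410]) cube([274, 263, 25]);
  translate([23, 23, 0]) cylinder(h = 410, r = 23);
  translate([251, 23, 0]) cylinder(h = 410, r = 23);
  translate([23, 240, 0]) cylinder(h = 410, r = 23);
  translate([251, 240, 0]) cylinder(h = 410, r = 23);
}
translate([606, 1039, 0]) {
  translate([0, 0, 410]) cube([274, 263, 25]);
  translate([23, 23, 0]) cylinder(h = 410, r = 23);
  translate([251, 23, 0]) cylinder(h = 410, r = 23);
  translate([23, 240, 0]) cylinder(h = 410, r = 23);
  translate([251, 240, 0]) cylinder(h = 410, r = 23);
}
translate([-334, 358, 0]) {
  translate([0, 0, 410]) cube([274, 263, 25]);
  translate([23, 23, 0]) cylinder(h = 410, r = 23);
  translate([251, 23, 0]) cylinder(h = 410, r = 23);
  translate([23, 240, 0]) cylinder(h = 410, r = 23);
  translate([251, 240, 0]) cylinder(h = 410, r = 23);
}
translate([1546, 358, 0]) {
  translate([0, 0, 410]) cube([274, 263, 25]);
  translate([23, 23, 0]) cylinder(h = 410, r = 23);
  translate([251, 23, 0]) cylinder(h = 410, r = 23);
  translate([23, 240, 0]) cylinder(h = 410, r = 23);
  translate([251, 240, 0]) cylinder(h = 410, r = 23);
}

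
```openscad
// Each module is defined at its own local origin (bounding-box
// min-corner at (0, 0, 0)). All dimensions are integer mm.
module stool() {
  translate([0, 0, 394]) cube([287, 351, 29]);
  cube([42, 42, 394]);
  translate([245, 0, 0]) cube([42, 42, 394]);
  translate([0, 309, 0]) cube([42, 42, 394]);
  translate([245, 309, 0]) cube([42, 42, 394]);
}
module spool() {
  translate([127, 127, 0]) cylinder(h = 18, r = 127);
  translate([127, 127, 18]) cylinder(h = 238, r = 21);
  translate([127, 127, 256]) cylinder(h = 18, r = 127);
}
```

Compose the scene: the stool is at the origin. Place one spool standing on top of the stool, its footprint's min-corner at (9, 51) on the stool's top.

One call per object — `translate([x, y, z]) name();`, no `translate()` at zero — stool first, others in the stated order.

stool();
translate([9, 51, 423]) spool();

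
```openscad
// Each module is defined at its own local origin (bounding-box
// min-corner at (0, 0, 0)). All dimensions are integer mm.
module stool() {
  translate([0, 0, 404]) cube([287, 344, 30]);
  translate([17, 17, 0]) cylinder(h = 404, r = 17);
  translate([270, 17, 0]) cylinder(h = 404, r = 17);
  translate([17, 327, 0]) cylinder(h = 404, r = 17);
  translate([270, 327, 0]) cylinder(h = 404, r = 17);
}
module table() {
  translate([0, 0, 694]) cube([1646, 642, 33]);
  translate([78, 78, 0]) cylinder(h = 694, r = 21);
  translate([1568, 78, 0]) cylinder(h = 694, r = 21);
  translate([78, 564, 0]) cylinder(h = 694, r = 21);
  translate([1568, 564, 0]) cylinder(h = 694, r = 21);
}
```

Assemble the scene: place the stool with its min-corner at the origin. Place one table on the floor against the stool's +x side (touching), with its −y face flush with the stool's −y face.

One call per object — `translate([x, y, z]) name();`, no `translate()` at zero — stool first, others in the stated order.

stool();
translate([287, 0, 0]) table();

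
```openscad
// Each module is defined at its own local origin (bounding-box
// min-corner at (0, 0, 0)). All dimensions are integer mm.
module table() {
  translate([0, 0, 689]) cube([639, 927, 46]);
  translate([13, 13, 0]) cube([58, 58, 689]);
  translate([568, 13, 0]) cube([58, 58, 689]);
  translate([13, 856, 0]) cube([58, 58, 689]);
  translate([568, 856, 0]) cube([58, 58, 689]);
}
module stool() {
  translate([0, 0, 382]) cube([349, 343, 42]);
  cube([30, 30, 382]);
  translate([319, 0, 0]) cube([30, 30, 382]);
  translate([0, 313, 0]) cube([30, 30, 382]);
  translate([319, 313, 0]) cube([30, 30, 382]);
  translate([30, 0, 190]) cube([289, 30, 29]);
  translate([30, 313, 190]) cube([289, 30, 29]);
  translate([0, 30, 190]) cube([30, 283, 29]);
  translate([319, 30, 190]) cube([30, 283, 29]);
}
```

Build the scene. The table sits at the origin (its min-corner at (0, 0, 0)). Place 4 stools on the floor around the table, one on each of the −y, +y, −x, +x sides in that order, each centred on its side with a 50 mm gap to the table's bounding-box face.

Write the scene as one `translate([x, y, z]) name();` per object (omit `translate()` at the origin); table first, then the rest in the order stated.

table();
translate([145, -393, 0]) stool();
translate([145, 977, 0]) stool();
translate([-399, 292, 0]) stool();
translate([689, 292, 0]) stool();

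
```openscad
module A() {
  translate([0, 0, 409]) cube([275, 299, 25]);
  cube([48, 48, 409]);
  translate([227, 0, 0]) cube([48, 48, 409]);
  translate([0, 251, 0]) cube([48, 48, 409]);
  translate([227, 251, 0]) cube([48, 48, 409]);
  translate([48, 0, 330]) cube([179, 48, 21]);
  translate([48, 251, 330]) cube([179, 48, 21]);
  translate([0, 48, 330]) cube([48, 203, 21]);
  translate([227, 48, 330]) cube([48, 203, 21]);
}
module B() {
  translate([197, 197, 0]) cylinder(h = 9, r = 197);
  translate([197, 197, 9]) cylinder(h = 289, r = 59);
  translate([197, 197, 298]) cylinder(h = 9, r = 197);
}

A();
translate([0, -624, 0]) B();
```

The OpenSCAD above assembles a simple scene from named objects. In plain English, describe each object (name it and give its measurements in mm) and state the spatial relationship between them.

A is a simple wooden stool: a rectangular seat 275 mm (x) by 299 mm (y), 25 mm thick, top face at z = 434 mm, on four square legs, each 48×48 mm in cross-section. The legs rest on z = 0, each flush with a corner of the seat. Four stretchers, 48 mm wide and 21 mm tall, connect adjacent legs with their undersides at z = 330 mm, each running between the inner faces of the legs it joins and aligned with the legs' outer faces on the other axis.

B is a spool: two coaxial disc flanges of radius 197 mm and thickness 9 mm, joined by a core cylinder of radius 59 mm and height 289 mm. The lower flange rests on z = 0 and the three cylinders share a vertical axis.

The spool is on the floor beside the stool on its −y side.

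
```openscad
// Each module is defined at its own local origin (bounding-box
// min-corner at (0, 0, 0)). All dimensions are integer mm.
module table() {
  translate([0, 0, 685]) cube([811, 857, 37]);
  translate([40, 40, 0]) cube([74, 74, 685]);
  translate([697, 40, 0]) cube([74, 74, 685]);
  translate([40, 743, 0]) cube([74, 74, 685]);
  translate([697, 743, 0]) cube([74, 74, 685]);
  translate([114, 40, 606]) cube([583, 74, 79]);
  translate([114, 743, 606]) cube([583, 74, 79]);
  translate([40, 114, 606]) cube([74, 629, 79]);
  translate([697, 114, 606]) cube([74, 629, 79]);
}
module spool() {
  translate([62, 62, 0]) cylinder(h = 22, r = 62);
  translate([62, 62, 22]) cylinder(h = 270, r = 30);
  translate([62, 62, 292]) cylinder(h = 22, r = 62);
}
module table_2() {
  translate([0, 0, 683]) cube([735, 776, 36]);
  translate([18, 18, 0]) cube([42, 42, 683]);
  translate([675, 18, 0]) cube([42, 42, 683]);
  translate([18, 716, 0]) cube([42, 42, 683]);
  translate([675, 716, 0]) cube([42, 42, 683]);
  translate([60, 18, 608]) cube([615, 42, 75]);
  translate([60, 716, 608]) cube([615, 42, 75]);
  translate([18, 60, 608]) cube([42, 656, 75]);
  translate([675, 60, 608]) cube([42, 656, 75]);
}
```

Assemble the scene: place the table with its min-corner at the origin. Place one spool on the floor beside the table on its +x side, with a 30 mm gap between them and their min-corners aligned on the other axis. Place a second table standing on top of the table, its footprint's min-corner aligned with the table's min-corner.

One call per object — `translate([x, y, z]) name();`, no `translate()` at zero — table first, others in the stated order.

table();
translate([841, 0, 0]) spool();
translate([0, 0, 722]) table_2();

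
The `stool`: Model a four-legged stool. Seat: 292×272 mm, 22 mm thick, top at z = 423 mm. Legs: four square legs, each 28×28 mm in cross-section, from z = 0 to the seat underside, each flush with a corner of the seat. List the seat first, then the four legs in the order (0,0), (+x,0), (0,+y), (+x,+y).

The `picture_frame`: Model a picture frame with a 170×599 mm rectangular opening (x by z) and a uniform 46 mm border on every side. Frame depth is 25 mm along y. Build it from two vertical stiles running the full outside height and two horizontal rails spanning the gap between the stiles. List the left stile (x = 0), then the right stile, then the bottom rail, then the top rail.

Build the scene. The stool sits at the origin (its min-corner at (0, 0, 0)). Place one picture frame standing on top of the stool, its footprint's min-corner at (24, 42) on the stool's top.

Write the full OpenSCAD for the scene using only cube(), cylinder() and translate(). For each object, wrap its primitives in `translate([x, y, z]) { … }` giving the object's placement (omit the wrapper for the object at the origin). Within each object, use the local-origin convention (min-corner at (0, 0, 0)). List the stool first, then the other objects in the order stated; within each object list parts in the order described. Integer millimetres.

translate([0, 0, 401]) cube([292, 272, 22]);
cube([28, 28, 401]);
translate([264, 0, 0]) cube([28, 28, 401]);
translate([0, 244, 0]) cube([28, 28, 401]);
translate([264, 244, 0]) cube([28, 28, 401]);
translate([24, 42, 423]) {
  cube([46, 25, 691]);
  translate([216, 0, 0]) cube([46, 25, 691]);
  translate([46, 0, 0]) cube([170, 25, 46]);
  translate([46, 0, 645]) cube([170, 25, 46]);
}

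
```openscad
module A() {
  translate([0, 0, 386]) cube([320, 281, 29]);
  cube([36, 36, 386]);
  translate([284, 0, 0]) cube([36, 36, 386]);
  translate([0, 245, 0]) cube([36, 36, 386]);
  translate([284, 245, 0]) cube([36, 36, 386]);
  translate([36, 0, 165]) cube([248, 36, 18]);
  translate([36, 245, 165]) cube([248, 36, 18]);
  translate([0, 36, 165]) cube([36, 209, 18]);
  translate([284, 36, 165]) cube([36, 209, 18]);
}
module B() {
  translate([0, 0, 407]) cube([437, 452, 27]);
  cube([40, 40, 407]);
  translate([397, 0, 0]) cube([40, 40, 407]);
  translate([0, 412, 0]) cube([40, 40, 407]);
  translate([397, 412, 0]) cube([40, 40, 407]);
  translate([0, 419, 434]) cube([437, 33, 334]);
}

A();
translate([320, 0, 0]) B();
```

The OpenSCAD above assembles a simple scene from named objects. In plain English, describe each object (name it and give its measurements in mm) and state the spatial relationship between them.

A is a four-legged stool. The seat is a 320×281×29 mm slab whose top surface is at z = 415 mm; four square legs, each 36×36 mm in cross-section, run from the floor (z = 0) to the underside of the seat, each flush with a corner of the seat. Four stretchers, 36 mm wide and 18 mm tall, connect adjacent legs with their undersides at z = 165 mm, each running between the inner faces of the legs it joins and aligned with the legs' outer faces on the other axis.

B is a chair: 437×452 mm seat, 27 mm thick, top at z = 434 mm, on four 40 mm square corner legs flush with the seat edges. A 33 mm thick backrest slab spans the full seat width, extending 334 mm above the seat top, its back face flush with the seat's +y edge.

The chair is against the stool's +x side, with their −y faces flush.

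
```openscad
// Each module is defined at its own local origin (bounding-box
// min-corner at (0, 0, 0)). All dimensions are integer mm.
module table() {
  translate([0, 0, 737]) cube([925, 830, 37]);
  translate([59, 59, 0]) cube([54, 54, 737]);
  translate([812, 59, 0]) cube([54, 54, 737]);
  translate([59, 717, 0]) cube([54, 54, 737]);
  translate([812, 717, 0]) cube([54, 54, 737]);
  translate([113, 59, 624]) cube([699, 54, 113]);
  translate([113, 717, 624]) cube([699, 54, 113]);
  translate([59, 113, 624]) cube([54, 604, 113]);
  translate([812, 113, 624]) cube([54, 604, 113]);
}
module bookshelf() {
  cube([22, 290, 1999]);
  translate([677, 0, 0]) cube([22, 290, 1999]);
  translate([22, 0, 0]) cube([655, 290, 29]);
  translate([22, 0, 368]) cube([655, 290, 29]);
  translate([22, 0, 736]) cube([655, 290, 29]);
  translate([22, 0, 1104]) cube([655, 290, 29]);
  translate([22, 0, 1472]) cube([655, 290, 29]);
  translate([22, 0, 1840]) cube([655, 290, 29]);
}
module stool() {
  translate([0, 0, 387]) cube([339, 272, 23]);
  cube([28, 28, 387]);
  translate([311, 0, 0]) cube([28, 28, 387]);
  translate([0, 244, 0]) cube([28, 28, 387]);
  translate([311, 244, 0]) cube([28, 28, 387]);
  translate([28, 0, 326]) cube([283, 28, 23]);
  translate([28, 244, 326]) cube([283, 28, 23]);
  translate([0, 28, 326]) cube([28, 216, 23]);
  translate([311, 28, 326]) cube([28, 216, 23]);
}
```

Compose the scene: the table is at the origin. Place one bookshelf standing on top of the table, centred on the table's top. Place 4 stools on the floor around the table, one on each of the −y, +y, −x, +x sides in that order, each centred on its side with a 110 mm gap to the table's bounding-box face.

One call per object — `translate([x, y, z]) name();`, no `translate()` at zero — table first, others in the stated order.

table();
translate([113, 270, 774]) bookshelf();
translate([293, -382, 0]) stool();
translate([293, 940, 0]) stool();
translate([-449, 279, 0]) stool();
translate([1035, 279, 0]) stool();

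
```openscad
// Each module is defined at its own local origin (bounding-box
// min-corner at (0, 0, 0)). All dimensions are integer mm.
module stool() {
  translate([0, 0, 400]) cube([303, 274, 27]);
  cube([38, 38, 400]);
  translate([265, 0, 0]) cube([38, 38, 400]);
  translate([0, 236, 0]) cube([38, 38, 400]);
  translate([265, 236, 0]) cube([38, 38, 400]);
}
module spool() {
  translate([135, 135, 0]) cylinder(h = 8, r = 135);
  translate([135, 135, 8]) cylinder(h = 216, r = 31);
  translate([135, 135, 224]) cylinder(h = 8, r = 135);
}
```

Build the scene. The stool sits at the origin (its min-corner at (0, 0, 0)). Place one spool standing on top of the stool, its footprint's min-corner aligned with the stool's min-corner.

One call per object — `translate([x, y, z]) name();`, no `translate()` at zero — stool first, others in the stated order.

stool();
translate([0, 0, 427]) spool();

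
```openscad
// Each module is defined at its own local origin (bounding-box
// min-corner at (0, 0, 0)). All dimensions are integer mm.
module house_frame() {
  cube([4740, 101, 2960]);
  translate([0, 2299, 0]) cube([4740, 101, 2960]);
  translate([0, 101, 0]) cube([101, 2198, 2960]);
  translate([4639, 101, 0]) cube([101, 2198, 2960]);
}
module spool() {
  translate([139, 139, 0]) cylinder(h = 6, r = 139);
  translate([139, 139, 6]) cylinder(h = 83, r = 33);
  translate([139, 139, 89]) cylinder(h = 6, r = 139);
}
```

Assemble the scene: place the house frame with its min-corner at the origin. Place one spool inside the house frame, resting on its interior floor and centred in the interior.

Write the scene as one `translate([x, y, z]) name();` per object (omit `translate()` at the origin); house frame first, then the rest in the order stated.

house_frame();
translate([2231, 1061, 0]) spool();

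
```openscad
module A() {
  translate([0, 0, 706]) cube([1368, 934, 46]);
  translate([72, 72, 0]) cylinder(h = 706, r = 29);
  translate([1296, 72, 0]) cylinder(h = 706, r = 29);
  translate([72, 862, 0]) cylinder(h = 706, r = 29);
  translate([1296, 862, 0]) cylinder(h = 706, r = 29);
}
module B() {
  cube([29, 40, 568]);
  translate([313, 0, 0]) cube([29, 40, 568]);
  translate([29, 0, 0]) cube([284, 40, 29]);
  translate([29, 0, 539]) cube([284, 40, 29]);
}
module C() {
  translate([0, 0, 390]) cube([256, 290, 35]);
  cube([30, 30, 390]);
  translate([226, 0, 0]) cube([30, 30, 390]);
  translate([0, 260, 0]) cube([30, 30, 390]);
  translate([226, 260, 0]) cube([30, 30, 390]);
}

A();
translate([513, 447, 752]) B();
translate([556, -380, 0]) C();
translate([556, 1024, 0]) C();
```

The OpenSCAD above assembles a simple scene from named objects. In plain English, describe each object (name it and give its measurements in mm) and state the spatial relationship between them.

A is a rectangular dining table. The top is 1368×934×46 mm with its upper surface at z = 752 mm. It stands on four round legs of 58 mm diameter, each leg's bounding box inset 43 mm from the nearest pair of top edges, running from the floor to the underside of the top.

B is a picture frame with a 284×510 mm rectangular opening (x by z) and a uniform 29 mm border on every side. Frame depth is 40 mm along y. It is built from two vertical stiles running the full outside height and two horizontal rails spanning the gap between the stiles.

C is a four-legged stool. The seat is 256×290 mm, 35 mm thick, top at z = 425 mm. It stands on four square legs, each 30×30 mm in cross-section, from z = 0 to the seat underside, each flush with a corner of the seat.

The picture frame is on top of the table, centred. Two stools sit around the table at the −y, +y sides.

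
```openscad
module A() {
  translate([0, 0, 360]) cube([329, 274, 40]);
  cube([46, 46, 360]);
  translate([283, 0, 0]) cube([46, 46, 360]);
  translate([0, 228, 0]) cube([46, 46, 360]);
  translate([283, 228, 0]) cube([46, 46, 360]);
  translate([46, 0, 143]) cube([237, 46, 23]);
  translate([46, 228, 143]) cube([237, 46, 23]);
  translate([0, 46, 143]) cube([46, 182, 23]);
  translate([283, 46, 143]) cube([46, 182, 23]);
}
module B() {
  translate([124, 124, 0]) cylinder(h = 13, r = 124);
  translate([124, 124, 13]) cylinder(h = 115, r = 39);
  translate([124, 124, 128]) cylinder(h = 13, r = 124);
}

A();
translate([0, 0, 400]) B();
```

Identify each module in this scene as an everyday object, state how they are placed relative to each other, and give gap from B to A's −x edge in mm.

A is a stool. B is a spool. The spool is on top of the stool. The gap from the spool to the stool's −x edge is 0 mm.

The spool's min-x is at 0; the stool's min-x is 0; gap = 0 mm.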